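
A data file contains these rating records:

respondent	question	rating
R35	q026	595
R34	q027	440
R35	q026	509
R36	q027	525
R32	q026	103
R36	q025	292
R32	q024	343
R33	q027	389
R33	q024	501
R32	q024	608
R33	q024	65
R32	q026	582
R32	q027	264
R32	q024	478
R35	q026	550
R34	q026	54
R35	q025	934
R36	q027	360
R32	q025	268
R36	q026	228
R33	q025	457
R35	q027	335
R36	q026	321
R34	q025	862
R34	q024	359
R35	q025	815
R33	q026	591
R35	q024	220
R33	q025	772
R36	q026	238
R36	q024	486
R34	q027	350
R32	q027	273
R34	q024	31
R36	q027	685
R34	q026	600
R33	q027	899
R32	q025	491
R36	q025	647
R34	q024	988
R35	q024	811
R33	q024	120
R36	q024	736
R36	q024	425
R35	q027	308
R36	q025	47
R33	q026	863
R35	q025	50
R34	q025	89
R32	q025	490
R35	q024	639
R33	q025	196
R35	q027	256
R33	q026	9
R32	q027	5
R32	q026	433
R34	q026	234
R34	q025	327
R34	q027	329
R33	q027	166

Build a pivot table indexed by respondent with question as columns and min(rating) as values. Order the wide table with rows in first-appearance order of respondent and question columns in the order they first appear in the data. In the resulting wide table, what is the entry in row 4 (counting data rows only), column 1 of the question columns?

103

With rows in first-appearance order of respondent, row 4 is respondent=R32. question columns in first-appearance order: q026, q027, q025, q024; column 1 is q026.
Long rows with respondent=R32, question=q026: min(103, 582, 433) = 103.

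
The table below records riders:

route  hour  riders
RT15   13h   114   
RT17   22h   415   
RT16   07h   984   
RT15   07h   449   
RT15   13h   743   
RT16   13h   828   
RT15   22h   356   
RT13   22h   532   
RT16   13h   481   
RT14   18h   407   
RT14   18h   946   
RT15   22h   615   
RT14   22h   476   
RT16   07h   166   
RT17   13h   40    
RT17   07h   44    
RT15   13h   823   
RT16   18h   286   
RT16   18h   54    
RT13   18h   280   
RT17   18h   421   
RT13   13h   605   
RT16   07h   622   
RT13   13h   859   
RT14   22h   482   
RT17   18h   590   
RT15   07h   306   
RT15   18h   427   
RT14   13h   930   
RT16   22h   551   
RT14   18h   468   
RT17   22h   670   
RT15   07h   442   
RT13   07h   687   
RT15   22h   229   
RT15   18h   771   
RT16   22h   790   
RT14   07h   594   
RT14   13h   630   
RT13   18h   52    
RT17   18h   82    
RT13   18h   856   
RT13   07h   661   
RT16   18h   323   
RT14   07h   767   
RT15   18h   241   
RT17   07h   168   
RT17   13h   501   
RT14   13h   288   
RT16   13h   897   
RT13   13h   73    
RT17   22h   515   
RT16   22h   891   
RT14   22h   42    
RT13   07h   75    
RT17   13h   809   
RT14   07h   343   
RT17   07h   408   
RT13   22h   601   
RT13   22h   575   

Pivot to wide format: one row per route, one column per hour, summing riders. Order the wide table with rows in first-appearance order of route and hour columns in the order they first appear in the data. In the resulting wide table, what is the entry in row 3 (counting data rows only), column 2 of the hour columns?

2232

With rows in first-appearance order of route, row 3 is route=RT16. hour columns in first-appearance order: 13h, 22h, 07h, 18h; column 2 is 22h.
Long rows with route=RT16, hour=22h: 551 + 790 + 891 = 2232.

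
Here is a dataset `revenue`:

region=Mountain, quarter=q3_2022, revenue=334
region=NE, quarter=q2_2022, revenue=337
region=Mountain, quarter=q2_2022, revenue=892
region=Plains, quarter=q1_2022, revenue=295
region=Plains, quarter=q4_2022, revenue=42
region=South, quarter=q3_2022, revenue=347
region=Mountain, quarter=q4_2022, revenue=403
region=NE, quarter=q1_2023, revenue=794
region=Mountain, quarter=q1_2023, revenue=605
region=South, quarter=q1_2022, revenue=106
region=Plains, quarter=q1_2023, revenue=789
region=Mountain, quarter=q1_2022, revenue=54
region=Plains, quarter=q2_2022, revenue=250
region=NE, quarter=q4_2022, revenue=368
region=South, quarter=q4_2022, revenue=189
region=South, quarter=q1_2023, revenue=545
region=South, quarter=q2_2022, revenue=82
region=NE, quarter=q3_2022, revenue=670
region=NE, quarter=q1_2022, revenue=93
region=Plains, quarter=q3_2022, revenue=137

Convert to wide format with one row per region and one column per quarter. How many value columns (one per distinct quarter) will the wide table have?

5 distinct quarter values: q1_2022, q2_2022, q3_2022, q4_2022, q1_2023.

5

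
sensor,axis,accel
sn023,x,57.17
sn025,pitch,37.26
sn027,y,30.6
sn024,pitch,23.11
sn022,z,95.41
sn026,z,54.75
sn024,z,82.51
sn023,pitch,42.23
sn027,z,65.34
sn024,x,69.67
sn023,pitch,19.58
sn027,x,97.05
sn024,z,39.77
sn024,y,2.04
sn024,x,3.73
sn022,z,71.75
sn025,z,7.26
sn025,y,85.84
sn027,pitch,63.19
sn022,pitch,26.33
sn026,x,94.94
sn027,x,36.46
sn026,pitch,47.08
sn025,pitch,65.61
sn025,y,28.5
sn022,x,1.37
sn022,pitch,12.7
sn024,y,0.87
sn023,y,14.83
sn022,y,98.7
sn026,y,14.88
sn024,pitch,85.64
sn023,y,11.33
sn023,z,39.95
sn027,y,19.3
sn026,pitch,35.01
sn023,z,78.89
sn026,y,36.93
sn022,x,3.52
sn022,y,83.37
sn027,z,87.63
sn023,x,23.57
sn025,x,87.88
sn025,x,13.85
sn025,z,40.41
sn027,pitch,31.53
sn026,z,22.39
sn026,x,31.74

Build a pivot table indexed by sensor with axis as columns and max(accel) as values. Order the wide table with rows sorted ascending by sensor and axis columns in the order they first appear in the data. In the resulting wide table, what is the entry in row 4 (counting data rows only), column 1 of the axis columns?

With rows sorted ascending by sensor, row 4 is sensor=sn025. axis columns in first-appearance order: x, pitch, y, z; column 1 is x.
Long rows with sensor=sn025, axis=x: max(87.88, 13.85) = 87.88.

87.88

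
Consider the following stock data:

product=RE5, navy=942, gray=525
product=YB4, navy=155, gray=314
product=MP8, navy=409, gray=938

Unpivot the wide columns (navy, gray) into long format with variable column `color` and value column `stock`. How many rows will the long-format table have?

3 product values × 2 melted columns = 6 rows.

6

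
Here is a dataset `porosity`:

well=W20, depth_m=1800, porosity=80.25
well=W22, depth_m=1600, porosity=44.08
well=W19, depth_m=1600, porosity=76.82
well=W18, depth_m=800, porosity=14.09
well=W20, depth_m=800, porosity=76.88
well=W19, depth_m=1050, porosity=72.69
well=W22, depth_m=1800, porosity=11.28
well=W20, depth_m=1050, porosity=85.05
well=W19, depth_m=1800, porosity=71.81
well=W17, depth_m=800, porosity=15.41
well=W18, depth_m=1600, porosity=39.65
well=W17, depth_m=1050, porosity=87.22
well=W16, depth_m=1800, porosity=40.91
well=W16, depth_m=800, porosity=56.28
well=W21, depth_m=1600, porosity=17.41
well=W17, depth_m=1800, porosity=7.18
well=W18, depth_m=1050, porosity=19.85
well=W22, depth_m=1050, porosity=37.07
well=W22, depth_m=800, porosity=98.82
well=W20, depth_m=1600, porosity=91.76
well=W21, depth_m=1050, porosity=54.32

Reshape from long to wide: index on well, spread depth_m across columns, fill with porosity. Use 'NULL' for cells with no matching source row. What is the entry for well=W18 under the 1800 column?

NULL

No long-format row has well=W18 and depth_m=1800, so the cell is NULL.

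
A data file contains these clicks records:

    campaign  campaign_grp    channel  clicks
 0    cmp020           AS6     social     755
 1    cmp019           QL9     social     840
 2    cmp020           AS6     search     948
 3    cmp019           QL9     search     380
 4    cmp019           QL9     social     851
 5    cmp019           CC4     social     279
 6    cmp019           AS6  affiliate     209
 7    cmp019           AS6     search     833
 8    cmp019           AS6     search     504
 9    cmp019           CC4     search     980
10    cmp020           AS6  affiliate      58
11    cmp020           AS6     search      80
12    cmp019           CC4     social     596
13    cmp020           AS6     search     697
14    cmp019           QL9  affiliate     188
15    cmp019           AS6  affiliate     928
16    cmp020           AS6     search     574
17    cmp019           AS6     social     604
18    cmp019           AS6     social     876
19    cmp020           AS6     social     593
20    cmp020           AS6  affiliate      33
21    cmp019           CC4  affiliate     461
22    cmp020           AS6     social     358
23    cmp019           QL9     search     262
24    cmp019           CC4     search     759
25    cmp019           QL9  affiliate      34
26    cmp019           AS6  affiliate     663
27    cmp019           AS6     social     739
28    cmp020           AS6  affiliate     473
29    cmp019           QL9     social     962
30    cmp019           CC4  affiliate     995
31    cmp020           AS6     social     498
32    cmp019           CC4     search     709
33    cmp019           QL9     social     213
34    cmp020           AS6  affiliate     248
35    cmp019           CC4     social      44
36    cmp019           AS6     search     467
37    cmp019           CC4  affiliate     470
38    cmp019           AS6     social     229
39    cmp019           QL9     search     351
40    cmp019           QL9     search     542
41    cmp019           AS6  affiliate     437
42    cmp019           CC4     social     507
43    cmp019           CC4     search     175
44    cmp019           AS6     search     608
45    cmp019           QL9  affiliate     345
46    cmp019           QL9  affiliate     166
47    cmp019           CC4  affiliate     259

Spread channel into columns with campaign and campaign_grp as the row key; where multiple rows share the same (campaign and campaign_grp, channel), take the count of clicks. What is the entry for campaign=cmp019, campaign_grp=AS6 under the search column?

Rows with campaign=cmp019, campaign_grp=AS6 and channel=search: clicks values are 833, 504, 467, 608.
4 rows match — count = 4.

4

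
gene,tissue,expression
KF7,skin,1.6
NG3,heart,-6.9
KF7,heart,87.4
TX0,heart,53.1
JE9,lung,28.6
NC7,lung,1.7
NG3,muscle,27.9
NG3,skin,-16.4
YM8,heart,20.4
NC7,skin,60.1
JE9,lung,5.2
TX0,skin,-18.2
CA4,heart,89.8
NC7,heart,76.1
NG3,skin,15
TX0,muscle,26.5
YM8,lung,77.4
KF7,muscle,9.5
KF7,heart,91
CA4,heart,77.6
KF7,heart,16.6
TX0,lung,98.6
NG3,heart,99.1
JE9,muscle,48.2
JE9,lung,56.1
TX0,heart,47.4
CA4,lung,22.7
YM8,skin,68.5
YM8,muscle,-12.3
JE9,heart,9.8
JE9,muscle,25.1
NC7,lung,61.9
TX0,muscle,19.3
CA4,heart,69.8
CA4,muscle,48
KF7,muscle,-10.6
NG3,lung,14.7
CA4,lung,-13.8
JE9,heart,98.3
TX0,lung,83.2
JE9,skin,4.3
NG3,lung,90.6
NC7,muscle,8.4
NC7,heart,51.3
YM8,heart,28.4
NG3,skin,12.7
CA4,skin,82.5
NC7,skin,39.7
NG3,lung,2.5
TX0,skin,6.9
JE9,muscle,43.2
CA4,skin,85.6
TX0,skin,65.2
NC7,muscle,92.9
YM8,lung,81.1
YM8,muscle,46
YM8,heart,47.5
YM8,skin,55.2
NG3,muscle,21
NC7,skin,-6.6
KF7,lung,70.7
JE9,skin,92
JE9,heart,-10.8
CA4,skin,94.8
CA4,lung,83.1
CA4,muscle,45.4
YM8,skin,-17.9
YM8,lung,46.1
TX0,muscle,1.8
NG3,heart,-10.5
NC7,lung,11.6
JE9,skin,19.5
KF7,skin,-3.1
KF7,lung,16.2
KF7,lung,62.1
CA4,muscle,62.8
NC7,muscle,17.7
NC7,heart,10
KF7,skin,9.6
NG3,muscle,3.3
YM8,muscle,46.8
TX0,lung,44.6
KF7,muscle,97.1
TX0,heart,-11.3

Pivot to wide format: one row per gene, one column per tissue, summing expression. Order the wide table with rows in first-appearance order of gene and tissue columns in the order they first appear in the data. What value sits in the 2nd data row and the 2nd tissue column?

With rows in first-appearance order of gene, row 2 is gene=NG3. tissue columns in first-appearance order: skin, heart, lung, muscle; column 2 is heart.
Long rows with gene=NG3, tissue=heart: -6.9 + 99.1 + -10.5 = 81.7.

81.7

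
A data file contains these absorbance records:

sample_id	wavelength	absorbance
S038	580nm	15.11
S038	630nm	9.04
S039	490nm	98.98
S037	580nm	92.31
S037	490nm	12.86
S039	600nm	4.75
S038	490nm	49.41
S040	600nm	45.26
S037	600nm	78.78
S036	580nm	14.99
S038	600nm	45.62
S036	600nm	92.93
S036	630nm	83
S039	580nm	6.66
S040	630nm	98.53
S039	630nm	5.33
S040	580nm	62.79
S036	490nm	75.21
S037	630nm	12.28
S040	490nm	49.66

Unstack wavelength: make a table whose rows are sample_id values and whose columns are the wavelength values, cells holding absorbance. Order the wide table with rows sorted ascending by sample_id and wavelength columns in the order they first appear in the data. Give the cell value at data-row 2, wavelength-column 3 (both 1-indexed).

With rows sorted ascending by sample_id, row 2 is sample_id=S037. wavelength columns in first-appearance order: 580nm, 630nm, 490nm, 600nm; column 3 is 490nm.
Long rows with sample_id=S037, wavelength=490nm: absorbance = 12.86.

12.86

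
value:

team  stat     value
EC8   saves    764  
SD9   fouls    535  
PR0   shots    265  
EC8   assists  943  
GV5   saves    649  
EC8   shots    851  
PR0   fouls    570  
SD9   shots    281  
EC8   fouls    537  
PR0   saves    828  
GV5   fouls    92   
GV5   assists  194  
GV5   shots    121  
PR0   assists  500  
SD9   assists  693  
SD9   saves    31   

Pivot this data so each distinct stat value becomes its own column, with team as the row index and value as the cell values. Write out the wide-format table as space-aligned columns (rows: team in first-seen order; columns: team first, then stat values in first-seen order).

team  saves  fouls  shots  assists
EC8   764    537    851    943    
SD9   31     535    281    693    
PR0   828    570    265    500    
GV5   649    92     121    194    

Columns: team plus the 4 distinct stat values (saves, fouls, shots, assists).
For example, row EC8 column saves takes value=764 from the long row (EC8, saves).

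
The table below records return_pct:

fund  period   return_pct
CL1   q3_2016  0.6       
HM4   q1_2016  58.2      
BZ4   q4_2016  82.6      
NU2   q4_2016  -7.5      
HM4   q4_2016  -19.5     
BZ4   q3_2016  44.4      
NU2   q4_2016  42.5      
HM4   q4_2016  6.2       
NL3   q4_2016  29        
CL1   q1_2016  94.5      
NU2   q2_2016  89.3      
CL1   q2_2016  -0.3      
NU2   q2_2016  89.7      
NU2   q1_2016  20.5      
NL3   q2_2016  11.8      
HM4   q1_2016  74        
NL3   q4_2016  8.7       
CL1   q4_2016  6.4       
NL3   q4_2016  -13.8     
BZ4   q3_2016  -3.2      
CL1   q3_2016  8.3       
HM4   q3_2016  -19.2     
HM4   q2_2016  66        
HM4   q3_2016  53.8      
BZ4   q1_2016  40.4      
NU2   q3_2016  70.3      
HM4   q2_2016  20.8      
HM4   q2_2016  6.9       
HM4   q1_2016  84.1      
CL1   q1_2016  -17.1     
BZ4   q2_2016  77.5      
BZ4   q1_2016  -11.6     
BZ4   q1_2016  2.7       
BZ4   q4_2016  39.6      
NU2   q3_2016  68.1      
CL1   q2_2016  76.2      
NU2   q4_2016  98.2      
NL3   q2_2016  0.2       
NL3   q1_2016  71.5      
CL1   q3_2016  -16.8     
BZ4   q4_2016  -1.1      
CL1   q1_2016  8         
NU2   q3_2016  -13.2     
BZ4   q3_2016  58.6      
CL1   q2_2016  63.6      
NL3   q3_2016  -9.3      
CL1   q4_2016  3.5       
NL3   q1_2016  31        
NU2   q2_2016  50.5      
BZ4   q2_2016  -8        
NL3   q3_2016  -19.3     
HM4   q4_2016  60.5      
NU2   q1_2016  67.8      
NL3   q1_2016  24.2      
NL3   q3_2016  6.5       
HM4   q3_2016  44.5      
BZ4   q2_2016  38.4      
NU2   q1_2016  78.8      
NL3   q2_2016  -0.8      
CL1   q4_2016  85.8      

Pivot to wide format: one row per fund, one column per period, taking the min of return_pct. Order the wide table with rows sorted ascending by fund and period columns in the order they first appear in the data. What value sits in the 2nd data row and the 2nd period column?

With rows sorted ascending by fund, row 2 is fund=CL1. period columns in first-appearance order: q3_2016, q1_2016, q4_2016, q2_2016; column 2 is q1_2016.
Long rows with fund=CL1, period=q1_2016: min(94.5, -17.1, 8) = -17.1.

-17.1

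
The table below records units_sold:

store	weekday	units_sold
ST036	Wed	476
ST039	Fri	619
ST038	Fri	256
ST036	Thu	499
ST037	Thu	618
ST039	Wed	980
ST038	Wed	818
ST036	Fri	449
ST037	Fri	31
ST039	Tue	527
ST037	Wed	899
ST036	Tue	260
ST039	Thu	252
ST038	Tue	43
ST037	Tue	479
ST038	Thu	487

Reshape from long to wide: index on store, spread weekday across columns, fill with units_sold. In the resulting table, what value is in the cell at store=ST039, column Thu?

252

Wide layout: rows indexed by store, columns are the 4 distinct weekday values (Wed, Fri, Thu, Tue).
Cell (store=ST039, weekday=Thu) draws from the long row where store=ST039 and weekday=Thu, which has units_sold=252.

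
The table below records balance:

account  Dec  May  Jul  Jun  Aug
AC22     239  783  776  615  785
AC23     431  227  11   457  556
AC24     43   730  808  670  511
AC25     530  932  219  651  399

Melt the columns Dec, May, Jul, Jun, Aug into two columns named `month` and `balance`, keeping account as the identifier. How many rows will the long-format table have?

4 account values × 5 melted columns = 20 rows.

20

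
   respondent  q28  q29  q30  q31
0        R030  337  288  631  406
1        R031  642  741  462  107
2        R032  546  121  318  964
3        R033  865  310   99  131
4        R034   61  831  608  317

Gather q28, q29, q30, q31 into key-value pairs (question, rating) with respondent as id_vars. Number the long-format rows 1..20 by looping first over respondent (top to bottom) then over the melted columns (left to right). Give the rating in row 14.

310

20 rows total (5 × 4). Row 14: index ⌊(14-1)/4⌋ = 3 into respondent → R033; (14-1) mod 4 = 1 into the melted columns → q29.
So row 14 is (R033, q29, 310); rating = 310.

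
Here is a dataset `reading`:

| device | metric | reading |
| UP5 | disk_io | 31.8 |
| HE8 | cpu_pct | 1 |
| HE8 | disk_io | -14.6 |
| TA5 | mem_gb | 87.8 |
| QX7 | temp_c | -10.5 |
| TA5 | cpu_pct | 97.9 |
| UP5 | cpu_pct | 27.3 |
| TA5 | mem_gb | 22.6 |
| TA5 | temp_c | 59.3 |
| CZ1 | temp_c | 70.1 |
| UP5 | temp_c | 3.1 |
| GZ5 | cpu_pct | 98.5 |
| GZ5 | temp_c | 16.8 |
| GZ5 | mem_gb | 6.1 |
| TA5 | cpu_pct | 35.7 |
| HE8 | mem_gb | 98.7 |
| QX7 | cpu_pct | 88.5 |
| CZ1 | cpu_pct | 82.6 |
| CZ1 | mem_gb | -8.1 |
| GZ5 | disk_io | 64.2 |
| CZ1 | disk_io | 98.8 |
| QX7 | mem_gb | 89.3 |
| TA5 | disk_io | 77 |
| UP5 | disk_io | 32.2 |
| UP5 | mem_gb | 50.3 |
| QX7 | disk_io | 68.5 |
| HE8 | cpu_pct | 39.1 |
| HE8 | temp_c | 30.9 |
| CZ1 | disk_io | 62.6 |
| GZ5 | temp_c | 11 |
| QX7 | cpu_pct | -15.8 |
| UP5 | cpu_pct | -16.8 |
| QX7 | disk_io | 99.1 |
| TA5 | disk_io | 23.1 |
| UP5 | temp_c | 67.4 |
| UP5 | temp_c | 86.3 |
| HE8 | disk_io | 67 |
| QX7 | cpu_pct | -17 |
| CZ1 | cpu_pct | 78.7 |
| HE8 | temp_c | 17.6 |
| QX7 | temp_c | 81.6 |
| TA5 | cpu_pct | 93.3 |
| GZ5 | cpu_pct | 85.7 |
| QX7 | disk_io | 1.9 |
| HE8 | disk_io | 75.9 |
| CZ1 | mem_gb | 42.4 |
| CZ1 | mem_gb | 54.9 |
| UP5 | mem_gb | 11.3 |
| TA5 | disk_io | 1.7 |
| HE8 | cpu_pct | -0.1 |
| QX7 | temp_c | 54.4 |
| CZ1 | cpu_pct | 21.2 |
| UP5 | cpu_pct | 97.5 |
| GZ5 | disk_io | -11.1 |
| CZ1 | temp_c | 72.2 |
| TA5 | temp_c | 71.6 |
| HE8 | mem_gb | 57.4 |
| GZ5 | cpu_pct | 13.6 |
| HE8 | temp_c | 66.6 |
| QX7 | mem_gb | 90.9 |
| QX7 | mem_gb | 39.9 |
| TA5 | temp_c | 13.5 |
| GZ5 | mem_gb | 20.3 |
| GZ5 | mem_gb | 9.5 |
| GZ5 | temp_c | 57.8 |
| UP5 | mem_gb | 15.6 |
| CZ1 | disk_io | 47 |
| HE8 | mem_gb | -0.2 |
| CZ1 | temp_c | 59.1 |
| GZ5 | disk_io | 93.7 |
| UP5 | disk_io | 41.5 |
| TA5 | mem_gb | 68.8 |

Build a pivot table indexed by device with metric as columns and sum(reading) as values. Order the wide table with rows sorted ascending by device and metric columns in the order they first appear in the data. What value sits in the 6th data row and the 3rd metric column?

With rows sorted ascending by device, row 6 is device=UP5. metric columns in first-appearance order: disk_io, cpu_pct, mem_gb, temp_c; column 3 is mem_gb.
Long rows with device=UP5, metric=mem_gb: 50.3 + 11.3 + 15.6 = 77.2.

77.2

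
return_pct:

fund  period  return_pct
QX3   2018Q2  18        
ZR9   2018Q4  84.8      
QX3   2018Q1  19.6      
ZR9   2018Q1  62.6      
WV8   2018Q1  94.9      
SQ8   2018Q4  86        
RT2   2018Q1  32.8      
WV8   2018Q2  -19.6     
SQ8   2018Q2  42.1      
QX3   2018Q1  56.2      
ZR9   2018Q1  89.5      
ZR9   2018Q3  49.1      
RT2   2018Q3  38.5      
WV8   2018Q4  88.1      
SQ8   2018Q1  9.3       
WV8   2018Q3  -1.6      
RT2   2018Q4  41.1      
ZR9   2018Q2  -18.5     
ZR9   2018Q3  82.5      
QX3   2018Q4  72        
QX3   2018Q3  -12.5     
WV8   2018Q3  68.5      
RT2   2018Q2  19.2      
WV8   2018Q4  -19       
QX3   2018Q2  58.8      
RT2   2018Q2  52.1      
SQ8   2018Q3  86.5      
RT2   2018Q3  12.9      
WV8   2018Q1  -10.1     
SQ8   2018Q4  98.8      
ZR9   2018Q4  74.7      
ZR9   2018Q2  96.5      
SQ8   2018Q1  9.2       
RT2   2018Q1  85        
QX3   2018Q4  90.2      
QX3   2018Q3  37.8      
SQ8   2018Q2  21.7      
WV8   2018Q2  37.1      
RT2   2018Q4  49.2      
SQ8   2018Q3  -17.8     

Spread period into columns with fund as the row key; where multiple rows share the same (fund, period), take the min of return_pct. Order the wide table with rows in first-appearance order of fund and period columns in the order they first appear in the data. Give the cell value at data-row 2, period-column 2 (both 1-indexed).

74.7

With rows in first-appearance order of fund, row 2 is fund=ZR9. period columns in first-appearance order: 2018Q2, 2018Q4, 2018Q1, 2018Q3; column 2 is 2018Q4.
Long rows with fund=ZR9, period=2018Q4: min(84.8, 74.7) = 74.7.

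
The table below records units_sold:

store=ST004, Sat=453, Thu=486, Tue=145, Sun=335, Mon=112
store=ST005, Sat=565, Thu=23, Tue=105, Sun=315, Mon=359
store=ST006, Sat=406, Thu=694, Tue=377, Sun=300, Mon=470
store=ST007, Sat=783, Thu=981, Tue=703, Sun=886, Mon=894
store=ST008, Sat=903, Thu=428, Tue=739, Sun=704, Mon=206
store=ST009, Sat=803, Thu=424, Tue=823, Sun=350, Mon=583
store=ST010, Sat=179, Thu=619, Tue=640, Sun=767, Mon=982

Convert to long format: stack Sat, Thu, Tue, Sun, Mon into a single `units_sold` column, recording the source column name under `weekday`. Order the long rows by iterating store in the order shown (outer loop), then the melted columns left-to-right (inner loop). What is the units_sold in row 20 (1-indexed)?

894

35 rows total (7 × 5). Row 20: index ⌊(20-1)/5⌋ = 3 into store → ST007; (20-1) mod 5 = 4 into the melted columns → Mon.
So row 20 is (ST007, Mon, 894); units_sold = 894.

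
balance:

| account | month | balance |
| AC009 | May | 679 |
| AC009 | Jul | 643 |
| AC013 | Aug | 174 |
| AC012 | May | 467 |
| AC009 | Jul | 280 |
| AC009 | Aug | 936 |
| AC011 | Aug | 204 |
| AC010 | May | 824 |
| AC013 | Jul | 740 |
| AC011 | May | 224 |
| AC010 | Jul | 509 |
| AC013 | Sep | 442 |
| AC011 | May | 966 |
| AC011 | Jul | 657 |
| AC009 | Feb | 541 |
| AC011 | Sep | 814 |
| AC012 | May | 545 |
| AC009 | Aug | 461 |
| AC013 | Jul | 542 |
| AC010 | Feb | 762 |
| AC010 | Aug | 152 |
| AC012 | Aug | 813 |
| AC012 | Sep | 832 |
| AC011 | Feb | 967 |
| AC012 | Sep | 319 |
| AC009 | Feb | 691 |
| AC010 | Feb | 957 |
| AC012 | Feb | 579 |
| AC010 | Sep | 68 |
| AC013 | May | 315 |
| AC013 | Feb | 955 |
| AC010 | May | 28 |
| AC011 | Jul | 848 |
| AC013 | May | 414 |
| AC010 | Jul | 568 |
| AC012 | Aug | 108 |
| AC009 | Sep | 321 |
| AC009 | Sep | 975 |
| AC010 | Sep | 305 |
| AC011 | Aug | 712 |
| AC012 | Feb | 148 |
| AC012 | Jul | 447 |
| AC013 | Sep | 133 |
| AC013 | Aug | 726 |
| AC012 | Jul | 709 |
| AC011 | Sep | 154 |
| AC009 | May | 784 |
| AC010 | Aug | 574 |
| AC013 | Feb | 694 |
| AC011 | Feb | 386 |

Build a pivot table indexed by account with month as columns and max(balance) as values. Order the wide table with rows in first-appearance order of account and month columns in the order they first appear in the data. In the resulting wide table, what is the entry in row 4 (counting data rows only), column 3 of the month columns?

712

With rows in first-appearance order of account, row 4 is account=AC011. month columns in first-appearance order: May, Jul, Aug, Sep, Feb; column 3 is Aug.
Long rows with account=AC011, month=Aug: max(204, 712) = 712.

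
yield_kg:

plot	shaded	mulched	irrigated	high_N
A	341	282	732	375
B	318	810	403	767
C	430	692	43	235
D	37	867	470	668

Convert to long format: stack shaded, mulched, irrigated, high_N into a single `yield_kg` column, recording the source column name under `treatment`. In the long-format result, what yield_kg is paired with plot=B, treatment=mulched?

810

Unpivoting turns each (plot, wide-column) pair into one long row.
The wide cell at row B, column mulched holds 810, so the long row (B, mulched) has yield_kg=810.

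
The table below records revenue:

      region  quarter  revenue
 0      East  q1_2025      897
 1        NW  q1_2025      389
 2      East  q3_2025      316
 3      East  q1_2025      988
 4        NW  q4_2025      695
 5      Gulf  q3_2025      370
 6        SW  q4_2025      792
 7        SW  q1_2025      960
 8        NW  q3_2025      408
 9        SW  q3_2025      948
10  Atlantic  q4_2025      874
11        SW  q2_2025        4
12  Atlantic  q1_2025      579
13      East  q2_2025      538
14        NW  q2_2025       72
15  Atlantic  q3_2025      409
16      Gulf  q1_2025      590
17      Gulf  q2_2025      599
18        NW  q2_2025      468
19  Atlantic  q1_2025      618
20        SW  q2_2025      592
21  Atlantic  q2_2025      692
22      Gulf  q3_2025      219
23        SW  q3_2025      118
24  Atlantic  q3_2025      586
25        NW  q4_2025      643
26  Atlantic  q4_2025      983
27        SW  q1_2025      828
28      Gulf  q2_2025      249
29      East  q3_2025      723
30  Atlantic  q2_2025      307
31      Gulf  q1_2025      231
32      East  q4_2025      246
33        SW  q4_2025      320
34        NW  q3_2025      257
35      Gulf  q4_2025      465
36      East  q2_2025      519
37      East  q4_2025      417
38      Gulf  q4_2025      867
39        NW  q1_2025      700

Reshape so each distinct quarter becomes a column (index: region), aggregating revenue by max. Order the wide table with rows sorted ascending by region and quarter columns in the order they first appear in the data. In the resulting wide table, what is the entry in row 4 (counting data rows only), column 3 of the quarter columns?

With rows sorted ascending by region, row 4 is region=NW. quarter columns in first-appearance order: q1_2025, q3_2025, q4_2025, q2_2025; column 3 is q4_2025.
Long rows with region=NW, quarter=q4_2025: max(695, 643) = 695.

695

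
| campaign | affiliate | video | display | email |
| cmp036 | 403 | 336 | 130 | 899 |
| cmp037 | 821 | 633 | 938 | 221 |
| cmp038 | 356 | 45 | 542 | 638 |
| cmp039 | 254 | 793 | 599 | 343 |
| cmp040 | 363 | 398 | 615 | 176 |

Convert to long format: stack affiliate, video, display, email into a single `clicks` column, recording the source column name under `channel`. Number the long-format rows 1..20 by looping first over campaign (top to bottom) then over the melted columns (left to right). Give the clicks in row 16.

343

20 rows total (5 × 4). Row 16: index ⌊(16-1)/4⌋ = 3 into campaign → cmp039; (16-1) mod 4 = 3 into the melted columns → email.
So row 16 is (cmp039, email, 343); clicks = 343.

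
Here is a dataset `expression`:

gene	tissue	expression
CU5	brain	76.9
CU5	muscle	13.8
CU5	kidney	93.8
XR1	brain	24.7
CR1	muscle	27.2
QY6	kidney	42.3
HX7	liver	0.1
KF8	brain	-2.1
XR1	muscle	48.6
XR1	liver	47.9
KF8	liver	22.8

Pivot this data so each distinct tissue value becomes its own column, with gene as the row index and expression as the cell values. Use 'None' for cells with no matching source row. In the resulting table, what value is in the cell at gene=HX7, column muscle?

No long-format row has gene=HX7 and tissue=muscle, so the cell is None.

None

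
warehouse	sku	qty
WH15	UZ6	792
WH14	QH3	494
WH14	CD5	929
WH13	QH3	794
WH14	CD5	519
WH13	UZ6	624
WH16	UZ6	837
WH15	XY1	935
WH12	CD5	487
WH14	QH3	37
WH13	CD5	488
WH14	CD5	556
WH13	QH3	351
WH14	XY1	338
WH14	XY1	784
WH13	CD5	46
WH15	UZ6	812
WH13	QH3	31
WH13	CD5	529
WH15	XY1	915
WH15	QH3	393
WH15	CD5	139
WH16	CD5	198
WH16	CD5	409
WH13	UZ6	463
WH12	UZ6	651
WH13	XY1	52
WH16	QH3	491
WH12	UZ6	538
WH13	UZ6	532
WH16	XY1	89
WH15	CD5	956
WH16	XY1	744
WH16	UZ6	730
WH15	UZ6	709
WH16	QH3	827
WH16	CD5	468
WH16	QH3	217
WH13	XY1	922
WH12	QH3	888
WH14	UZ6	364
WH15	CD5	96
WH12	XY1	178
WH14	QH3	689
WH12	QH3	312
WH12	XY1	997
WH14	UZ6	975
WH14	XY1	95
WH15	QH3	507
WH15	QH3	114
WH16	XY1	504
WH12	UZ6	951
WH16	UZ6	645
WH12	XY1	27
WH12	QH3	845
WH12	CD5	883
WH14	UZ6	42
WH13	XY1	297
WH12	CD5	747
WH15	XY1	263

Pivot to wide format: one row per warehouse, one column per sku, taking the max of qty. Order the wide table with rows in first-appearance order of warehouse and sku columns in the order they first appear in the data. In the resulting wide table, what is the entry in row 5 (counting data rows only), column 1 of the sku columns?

With rows in first-appearance order of warehouse, row 5 is warehouse=WH12. sku columns in first-appearance order: UZ6, QH3, CD5, XY1; column 1 is UZ6.
Long rows with warehouse=WH12, sku=UZ6: max(651, 538, 951) = 951.

951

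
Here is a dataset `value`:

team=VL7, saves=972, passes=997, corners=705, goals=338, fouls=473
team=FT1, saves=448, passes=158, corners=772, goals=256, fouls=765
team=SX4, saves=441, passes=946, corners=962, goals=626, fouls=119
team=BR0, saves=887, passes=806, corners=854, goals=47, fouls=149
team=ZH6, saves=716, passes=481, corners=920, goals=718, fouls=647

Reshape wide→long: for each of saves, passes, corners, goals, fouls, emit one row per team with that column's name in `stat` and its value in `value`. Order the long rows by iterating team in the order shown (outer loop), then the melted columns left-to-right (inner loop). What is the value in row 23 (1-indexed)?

920

25 rows total (5 × 5). Row 23: index ⌊(23-1)/5⌋ = 4 into team → ZH6; (23-1) mod 5 = 2 into the melted columns → corners.
So row 23 is (ZH6, corners, 920); value = 920.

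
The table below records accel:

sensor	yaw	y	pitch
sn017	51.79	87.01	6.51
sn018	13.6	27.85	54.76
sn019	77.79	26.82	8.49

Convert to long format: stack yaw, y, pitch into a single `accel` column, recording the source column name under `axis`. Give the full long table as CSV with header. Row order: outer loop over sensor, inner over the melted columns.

sensor,axis,accel
sn017,yaw,51.79
sn017,y,87.01
sn017,pitch,6.51
sn018,yaw,13.6
sn018,y,27.85
sn018,pitch,54.76
sn019,yaw,77.79
sn019,y,26.82
sn019,pitch,8.49

Each (sensor, column) pair becomes one row: 3 × 3 = 9 rows.
For example, (sn017, yaw) → accel=51.79.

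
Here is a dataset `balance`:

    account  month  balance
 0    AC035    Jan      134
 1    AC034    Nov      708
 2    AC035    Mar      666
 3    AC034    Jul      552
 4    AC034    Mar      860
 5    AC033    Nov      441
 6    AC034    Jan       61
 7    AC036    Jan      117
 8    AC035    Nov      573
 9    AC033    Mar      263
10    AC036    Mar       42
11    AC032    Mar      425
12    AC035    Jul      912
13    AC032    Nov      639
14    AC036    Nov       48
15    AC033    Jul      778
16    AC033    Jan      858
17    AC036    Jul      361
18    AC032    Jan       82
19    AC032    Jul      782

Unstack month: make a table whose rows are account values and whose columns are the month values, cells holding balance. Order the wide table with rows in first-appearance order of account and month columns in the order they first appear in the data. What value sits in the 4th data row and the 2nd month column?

48

With rows in first-appearance order of account, row 4 is account=AC036. month columns in first-appearance order: Jan, Nov, Mar, Jul; column 2 is Nov.
Long rows with account=AC036, month=Nov: balance = 48.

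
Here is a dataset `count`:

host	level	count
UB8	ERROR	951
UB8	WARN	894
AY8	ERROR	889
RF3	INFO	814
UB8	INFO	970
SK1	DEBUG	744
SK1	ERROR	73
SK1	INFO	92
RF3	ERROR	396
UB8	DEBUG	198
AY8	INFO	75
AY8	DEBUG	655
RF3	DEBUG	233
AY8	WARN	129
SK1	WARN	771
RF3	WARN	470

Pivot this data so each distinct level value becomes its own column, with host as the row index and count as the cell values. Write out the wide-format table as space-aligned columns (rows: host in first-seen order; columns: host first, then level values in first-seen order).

Columns: host plus the 4 distinct level values (ERROR, WARN, INFO, DEBUG).
For example, row UB8 column ERROR takes count=951 from the long row (UB8, ERROR).

host  ERROR  WARN  INFO  DEBUG
UB8   951    894   970   198  
AY8   889    129   75    655  
RF3   396    470   814   233  
SK1   73     771   92    744  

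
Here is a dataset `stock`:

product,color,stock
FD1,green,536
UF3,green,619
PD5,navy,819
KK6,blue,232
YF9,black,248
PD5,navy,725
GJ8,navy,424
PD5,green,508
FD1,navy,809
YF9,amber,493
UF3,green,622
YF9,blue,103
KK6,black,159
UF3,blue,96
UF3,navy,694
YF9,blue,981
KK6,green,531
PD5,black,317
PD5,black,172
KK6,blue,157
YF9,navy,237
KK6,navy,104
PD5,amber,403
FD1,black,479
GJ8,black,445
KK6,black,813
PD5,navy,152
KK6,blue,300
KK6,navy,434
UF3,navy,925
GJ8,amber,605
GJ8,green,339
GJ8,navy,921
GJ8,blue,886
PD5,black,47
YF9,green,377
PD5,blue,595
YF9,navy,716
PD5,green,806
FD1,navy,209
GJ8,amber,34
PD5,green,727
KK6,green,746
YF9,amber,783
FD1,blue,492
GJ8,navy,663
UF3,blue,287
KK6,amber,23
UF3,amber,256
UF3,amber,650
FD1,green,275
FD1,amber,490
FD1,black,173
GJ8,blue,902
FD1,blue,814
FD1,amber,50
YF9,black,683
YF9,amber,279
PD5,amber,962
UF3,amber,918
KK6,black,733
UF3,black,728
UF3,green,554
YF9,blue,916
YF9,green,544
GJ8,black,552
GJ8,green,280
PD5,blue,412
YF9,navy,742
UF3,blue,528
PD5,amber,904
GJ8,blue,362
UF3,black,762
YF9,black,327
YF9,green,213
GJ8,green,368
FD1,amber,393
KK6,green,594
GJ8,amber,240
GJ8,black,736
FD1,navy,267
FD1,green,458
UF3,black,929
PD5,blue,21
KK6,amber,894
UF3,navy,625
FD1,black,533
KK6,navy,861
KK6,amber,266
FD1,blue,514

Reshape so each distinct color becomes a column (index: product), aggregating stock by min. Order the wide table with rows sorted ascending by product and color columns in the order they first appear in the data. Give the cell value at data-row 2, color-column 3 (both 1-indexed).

362

With rows sorted ascending by product, row 2 is product=GJ8. color columns in first-appearance order: green, navy, blue, black, amber; column 3 is blue.
Long rows with product=GJ8, color=blue: min(886, 902, 362) = 362.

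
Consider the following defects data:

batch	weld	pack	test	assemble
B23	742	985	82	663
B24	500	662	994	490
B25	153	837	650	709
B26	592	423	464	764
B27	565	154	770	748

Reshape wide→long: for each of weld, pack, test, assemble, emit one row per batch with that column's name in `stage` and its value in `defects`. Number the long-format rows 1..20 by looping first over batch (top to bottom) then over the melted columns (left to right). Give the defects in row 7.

20 rows total (5 × 4). Row 7: index ⌊(7-1)/4⌋ = 1 into batch → B24; (7-1) mod 4 = 2 into the melted columns → test.
So row 7 is (B24, test, 994); defects = 994.

994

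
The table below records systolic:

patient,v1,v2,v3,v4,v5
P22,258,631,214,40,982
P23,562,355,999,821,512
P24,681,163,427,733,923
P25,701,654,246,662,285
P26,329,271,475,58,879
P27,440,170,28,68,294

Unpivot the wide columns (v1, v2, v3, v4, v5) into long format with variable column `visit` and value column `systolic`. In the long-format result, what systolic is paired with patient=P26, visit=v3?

475

Unpivoting turns each (patient, wide-column) pair into one long row.
The wide cell at row P26, column v3 holds 475, so the long row (P26, v3) has systolic=475.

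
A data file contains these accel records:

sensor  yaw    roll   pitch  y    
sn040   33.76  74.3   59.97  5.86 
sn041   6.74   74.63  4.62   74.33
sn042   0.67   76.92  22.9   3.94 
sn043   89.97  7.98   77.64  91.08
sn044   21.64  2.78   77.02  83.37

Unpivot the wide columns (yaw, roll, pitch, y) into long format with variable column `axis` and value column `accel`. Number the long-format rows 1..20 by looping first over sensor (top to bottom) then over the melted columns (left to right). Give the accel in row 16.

20 rows total (5 × 4). Row 16: index ⌊(16-1)/4⌋ = 3 into sensor → sn043; (16-1) mod 4 = 3 into the melted columns → y.
So row 16 is (sn043, y, 91.08); accel = 91.08.

91.08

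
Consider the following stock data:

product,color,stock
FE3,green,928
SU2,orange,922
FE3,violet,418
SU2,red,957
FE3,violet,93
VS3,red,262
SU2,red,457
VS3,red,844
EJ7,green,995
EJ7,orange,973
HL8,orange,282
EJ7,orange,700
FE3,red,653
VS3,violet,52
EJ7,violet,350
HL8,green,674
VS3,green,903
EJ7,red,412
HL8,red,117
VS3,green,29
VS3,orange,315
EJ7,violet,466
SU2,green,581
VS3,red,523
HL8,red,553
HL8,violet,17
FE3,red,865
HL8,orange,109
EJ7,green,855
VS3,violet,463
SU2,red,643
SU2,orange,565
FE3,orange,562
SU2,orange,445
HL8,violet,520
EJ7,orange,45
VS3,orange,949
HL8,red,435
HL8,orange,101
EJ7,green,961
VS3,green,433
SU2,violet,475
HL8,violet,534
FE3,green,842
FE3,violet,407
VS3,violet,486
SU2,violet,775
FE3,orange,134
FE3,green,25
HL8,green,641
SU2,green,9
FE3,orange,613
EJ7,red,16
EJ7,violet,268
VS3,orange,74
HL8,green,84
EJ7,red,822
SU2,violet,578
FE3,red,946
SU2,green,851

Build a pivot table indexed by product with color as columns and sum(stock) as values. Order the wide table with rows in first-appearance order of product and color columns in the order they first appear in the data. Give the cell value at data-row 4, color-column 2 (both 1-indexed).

With rows in first-appearance order of product, row 4 is product=EJ7. color columns in first-appearance order: green, orange, violet, red; column 2 is orange.
Long rows with product=EJ7, color=orange: 973 + 700 + 45 = 1718.

1718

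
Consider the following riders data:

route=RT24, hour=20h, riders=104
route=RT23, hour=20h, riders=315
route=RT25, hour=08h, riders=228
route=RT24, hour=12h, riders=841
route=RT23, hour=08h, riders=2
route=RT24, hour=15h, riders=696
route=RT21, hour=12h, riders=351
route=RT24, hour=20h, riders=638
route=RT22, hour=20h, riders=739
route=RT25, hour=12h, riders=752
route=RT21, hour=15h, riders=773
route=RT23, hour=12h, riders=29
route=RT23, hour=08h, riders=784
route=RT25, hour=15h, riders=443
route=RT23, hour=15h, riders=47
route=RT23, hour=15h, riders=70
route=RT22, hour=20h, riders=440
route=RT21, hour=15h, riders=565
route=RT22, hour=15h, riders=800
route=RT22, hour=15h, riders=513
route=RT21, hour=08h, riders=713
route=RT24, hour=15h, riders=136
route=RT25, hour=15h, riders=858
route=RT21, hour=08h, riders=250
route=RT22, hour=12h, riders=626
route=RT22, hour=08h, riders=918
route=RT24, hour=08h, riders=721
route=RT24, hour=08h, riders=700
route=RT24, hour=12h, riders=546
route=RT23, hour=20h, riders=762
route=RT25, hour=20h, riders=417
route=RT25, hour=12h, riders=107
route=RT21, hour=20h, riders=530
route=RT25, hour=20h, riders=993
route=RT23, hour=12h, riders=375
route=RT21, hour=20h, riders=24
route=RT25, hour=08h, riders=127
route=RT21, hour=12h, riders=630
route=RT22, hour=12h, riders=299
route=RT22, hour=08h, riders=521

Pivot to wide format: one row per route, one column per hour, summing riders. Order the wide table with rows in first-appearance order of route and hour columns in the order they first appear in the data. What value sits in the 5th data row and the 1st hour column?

1179

With rows in first-appearance order of route, row 5 is route=RT22. hour columns in first-appearance order: 20h, 08h, 12h, 15h; column 1 is 20h.
Long rows with route=RT22, hour=20h: 739 + 440 = 1179.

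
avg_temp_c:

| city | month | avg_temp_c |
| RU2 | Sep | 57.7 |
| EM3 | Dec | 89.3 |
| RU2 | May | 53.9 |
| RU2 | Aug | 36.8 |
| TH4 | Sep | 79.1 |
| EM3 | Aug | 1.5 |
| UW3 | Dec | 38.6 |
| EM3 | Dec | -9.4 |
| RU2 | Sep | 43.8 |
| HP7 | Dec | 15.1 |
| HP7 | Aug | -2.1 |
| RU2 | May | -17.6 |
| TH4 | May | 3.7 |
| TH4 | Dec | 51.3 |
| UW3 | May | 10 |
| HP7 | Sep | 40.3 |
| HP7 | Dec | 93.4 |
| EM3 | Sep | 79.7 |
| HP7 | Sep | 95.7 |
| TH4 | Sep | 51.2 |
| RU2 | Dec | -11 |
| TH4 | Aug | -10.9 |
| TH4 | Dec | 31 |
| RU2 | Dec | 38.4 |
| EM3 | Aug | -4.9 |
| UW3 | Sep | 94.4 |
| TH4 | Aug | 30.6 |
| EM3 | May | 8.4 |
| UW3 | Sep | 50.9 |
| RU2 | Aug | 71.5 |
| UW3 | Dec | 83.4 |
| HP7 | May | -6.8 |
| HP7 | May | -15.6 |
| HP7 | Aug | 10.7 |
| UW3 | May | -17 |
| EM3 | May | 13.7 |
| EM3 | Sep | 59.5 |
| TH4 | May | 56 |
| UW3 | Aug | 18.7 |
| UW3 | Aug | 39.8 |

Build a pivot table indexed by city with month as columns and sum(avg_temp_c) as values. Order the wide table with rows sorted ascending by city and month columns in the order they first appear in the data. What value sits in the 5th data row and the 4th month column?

With rows sorted ascending by city, row 5 is city=UW3. month columns in first-appearance order: Sep, Dec, May, Aug; column 4 is Aug.
Long rows with city=UW3, month=Aug: 18.7 + 39.8 = 58.5.

58.5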